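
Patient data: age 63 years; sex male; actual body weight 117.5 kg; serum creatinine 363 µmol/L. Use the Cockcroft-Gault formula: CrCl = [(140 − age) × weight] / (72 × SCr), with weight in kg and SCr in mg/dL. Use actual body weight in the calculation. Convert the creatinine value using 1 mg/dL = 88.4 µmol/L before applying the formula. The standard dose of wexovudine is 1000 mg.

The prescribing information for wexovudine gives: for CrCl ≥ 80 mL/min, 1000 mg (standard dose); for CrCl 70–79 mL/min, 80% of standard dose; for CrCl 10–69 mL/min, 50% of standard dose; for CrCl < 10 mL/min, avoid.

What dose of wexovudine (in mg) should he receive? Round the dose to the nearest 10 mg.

SCr = 363 / 88.4 = 4.106 mg/dL
CrCl = (140 − 63) × 117.5 / (72 × 4.106) = 9047.5 / 295.63 ≈ 30.6 mL/min
CrCl ≈ 31 mL/min → bracket 10–69 mL/min.
50% of 1000 mg = 500 mg

500 mg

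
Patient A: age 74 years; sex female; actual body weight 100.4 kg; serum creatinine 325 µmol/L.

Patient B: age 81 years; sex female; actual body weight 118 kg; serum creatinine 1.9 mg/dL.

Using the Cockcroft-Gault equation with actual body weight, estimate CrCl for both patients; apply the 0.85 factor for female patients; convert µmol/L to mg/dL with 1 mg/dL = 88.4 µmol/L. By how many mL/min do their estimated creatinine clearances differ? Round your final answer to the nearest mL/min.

Patient A: SCr = 325 / 88.4 = 3.676 mg/dL
Patient A: CrCl = (140 − 74) × 100.4 / (72 × 3.676) × 0.85 = 6626.4 / 264.67 × 0.85 ≈ 21.3 mL/min
Patient B: CrCl = (140 − 81) × 118 / (72 × 1.9) × 0.85 = 6962.0 / 136.80 × 0.85 ≈ 43.3 mL/min
|21.3 − 43.3| = 22.0 mL/min

22 mL/min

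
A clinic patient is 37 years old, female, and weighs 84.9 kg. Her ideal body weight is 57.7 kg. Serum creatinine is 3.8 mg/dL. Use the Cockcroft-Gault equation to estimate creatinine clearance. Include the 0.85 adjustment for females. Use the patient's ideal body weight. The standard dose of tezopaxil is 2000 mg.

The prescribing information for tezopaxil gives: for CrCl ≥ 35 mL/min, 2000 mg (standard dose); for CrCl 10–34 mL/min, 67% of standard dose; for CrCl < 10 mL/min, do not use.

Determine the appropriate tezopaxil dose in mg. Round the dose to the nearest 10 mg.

1340 mg

CrCl = (140 − 37) × 57.7 / (72 × 3.8) × 0.85 = 5943.1 / 273.60 × 0.85 ≈ 18.5 mL/min
CrCl ≈ 18 mL/min → bracket 10–34 mL/min.
67% of 2000 mg = 1340 mg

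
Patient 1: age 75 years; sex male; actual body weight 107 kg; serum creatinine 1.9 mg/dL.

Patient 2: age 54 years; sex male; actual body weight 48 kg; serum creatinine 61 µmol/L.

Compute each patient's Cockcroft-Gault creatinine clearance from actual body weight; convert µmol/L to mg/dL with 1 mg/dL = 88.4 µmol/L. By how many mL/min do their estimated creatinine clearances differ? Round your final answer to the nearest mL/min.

Patient 1: CrCl = (140 − 75) × 107 / (72 × 1.9) = 6955.0 / 136.80 ≈ 50.8 mL/min
Patient 2: SCr = 61 / 88.4 = 0.69 mg/dL
Patient 2: CrCl = (140 − 54) × 48 / (72 × 0.69) = 4128.0 / 49.68 ≈ 83.1 mL/min
|50.8 − 83.1| = 32.3 mL/min

32 mL/min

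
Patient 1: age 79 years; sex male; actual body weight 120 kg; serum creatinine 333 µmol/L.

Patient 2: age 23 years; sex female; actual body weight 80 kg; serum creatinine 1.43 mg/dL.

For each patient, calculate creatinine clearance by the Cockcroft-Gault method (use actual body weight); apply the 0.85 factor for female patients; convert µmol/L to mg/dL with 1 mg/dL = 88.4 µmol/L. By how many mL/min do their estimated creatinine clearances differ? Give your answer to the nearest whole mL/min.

50 mL/min

Patient 1: SCr = 333 / 88.4 = 3.767 mg/dL
Patient 1: CrCl = (140 − 79) × 120 / (72 × 3.767) = 7320.0 / 271.22 ≈ 27.0 mL/min
Patient 2: CrCl = (140 − 23) × 80 / (72 × 1.43) × 0.85 = 9360.0 / 102.96 × 0.85 ≈ 77.3 mL/min
|27.0 − 77.3| = 50.3 mL/min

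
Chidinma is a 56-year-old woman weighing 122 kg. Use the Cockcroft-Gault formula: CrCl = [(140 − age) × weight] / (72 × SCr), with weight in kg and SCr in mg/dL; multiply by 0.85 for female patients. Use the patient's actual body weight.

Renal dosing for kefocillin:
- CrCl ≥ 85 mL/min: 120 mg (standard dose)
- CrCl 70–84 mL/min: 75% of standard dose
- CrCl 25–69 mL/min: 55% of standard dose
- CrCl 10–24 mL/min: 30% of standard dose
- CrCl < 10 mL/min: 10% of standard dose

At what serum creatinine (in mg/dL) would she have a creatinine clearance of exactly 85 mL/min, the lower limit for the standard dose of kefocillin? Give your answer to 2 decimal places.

Standard dose requires CrCl ≥ 85 mL/min.
Set (140 − 56) × 122 × 0.85 / (72 × SCr) = 85
SCr = (140 − 56) × 122 × 0.85 / (72 × 85) = 1.423 mg/dL

1.42 mg/dL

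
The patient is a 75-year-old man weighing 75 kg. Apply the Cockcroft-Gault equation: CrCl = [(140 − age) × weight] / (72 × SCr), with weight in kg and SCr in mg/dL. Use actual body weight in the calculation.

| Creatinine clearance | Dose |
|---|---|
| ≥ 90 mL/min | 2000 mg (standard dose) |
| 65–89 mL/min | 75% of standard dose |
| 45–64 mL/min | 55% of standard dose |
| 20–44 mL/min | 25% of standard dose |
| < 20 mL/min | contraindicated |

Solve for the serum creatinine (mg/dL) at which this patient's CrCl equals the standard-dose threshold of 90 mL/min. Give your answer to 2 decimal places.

Standard dose requires CrCl ≥ 90 mL/min.
Set (140 − 75) × 75 / (72 × SCr) = 90
SCr = (140 − 75) × 75 / (72 × 90) = 0.752 mg/dL

0.75 mg/dL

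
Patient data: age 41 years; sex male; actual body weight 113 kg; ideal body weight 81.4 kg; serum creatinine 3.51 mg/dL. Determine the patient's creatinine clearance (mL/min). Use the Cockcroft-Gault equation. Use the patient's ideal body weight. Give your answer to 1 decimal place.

31.9 mL/min

CrCl = (140 − 41) × 81.4 / (72 × 3.51) = 8058.6 / 252.72 ≈ 31.9 mL/min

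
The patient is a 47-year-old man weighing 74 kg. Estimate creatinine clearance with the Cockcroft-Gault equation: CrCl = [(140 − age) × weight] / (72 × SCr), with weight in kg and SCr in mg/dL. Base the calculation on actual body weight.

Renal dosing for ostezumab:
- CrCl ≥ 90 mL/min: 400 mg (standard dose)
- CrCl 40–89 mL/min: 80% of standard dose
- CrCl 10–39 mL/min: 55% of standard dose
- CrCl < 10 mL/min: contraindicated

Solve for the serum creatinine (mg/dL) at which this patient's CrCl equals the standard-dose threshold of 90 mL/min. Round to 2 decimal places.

Standard dose requires CrCl ≥ 90 mL/min.
Set (140 − 47) × 74 / (72 × SCr) = 90
SCr = (140 − 47) × 74 / (72 × 90) = 1.062 mg/dL

1.06 mg/dL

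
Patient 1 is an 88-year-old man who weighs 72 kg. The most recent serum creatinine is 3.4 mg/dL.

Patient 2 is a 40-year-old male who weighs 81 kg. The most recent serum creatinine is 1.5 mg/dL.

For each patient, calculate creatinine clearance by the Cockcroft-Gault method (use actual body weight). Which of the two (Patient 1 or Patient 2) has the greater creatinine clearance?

Patient 2

Patient 1: CrCl = (140 − 88) × 72 / (72 × 3.4) = 3744.0 / 244.80 ≈ 15.3 mL/min
Patient 2: CrCl = (140 − 40) × 81 / (72 × 1.5) = 8100.0 / 108.00 ≈ 75.0 mL/min
15.3 vs 75.0 mL/min → Patient 2 is higher.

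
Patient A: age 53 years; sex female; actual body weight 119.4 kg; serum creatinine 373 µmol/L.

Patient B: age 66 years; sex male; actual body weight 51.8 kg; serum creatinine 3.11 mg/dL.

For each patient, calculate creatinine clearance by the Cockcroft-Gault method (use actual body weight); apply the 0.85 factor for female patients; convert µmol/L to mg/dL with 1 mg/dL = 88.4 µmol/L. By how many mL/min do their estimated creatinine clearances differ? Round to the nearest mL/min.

Patient A: SCr = 373 / 88.4 = 4.219 mg/dL
Patient A: CrCl = (140 − 53) × 119.4 / (72 × 4.219) × 0.85 = 10387.8 / 303.77 × 0.85 ≈ 29.1 mL/min
Patient B: CrCl = (140 − 66) × 51.8 / (72 × 3.11) = 3833.2 / 223.92 ≈ 17.1 mL/min
|29.1 − 17.1| = 12.0 mL/min

12 mL/min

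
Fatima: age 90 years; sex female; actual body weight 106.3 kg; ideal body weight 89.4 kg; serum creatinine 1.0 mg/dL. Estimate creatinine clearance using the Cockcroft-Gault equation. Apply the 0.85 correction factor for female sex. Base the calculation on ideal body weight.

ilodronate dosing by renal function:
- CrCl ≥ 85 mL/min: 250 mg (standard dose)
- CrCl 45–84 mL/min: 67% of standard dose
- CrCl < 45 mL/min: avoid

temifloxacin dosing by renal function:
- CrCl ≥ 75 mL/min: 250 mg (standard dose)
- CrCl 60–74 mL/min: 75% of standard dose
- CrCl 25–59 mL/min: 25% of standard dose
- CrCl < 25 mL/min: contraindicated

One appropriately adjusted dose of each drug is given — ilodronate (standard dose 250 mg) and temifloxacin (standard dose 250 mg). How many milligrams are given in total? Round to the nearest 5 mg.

230 mg

CrCl = (140 − 90) × 89.4 / (72 × 1) × 0.85 = 4470.0 / 72.00 × 0.85 ≈ 52.8 mL/min
CrCl ≈ 53 mL/min.
ilodronate: 45–84 mL/min → 67% of 250 mg = 167.5 mg.
temifloxacin: 25–59 mL/min → 25% of 250 mg = 62.5 mg.
Total = 167.5 + 62.5 = 230 mg.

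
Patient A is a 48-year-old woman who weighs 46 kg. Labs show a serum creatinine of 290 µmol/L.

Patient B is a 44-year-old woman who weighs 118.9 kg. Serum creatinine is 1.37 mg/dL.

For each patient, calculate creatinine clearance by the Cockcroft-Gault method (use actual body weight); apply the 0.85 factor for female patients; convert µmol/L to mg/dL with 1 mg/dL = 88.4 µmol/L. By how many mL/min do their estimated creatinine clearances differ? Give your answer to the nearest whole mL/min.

83 mL/min

Patient A: SCr = 290 / 88.4 = 3.281 mg/dL
Patient A: CrCl = (140 − 48) × 46 / (72 × 3.281) × 0.85 = 4232.0 / 236.23 × 0.85 ≈ 15.2 mL/min
Patient B: CrCl = (140 − 44) × 118.9 / (72 × 1.37) × 0.85 = 11414.4 / 98.64 × 0.85 ≈ 98.4 mL/min
|15.2 − 98.4| = 83.2 mL/min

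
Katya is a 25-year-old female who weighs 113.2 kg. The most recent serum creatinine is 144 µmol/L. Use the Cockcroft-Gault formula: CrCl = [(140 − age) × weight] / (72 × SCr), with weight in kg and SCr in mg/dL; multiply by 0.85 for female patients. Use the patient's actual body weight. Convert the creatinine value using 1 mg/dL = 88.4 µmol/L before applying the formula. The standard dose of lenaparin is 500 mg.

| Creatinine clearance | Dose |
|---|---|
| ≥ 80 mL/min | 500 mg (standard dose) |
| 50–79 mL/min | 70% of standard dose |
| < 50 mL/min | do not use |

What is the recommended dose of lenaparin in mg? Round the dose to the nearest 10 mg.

SCr = 144 / 88.4 = 1.629 mg/dL
CrCl = (140 − 25) × 113.2 / (72 × 1.629) × 0.85 = 13018.0 / 117.29 × 0.85 ≈ 94.3 mL/min
CrCl ≈ 94 mL/min → bracket ≥ 80 mL/min.
100% of 500 mg = 500 mg

500 mg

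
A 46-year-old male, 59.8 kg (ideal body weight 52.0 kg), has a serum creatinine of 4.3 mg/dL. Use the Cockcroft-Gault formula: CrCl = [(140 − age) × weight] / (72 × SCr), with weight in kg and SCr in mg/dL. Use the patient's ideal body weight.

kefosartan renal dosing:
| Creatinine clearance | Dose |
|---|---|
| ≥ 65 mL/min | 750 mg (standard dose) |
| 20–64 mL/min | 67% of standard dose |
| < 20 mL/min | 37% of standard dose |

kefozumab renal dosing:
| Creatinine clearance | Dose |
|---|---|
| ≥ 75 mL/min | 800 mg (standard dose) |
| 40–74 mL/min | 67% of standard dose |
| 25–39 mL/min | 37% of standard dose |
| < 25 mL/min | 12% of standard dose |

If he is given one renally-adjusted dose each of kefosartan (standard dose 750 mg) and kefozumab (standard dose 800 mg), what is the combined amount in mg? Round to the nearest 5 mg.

375 mg

CrCl = (140 − 46) × 52 / (72 × 4.3) = 4888.0 / 309.60 ≈ 15.8 mL/min
CrCl ≈ 16 mL/min.
kefosartan: < 20 mL/min → 37% of 750 mg = 277.5 mg.
kefozumab: < 25 mL/min → 12% of 800 mg = 96 mg.
Total = 277.5 + 96 = 373.5 mg.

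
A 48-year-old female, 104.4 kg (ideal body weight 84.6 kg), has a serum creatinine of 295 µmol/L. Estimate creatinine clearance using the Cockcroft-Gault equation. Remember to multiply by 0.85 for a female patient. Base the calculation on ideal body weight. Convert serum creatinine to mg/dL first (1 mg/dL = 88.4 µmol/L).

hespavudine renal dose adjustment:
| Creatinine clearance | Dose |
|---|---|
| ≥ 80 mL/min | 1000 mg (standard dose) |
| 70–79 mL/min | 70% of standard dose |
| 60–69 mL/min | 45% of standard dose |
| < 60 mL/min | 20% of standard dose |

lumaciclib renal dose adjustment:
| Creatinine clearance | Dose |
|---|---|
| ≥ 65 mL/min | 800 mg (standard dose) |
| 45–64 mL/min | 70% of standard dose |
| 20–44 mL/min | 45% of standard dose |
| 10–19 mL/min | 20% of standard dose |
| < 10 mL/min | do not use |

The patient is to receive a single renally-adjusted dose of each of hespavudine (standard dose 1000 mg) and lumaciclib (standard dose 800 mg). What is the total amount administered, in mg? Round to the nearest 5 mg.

SCr = 295 / 88.4 = 3.337 mg/dL
CrCl = (140 − 48) × 84.6 / (72 × 3.337) × 0.85 = 7783.2 / 240.26 × 0.85 ≈ 27.5 mL/min
CrCl ≈ 28 mL/min.
hespavudine: < 60 mL/min → 20% of 1000 mg = 200 mg.
lumaciclib: 20–44 mL/min → 45% of 800 mg = 360 mg.
Total = 200 + 360 = 560 mg.

560 mg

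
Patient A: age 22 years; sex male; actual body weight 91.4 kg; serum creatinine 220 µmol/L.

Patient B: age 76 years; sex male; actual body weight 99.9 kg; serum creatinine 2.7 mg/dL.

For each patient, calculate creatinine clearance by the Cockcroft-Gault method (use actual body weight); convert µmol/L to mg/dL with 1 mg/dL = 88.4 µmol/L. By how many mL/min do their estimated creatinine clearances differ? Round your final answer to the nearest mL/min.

Patient A: SCr = 220 / 88.4 = 2.489 mg/dL
Patient A: CrCl = (140 − 22) × 91.4 / (72 × 2.489) = 10785.2 / 179.21 ≈ 60.2 mL/min
Patient B: CrCl = (140 − 76) × 99.9 / (72 × 2.7) = 6393.6 / 194.40 ≈ 32.9 mL/min
|60.2 − 32.9| = 27.3 mL/min

27 mL/min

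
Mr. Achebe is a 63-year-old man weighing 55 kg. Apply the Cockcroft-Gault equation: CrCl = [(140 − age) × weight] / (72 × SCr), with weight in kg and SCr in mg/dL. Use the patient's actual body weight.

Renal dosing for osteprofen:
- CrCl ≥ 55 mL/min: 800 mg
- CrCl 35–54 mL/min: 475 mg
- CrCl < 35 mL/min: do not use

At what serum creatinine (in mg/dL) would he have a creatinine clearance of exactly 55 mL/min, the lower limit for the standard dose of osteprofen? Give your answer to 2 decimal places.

1.07 mg/dL

Standard dose requires CrCl ≥ 55 mL/min.
Set (140 − 63) × 55 / (72 × SCr) = 55
SCr = (140 − 63) × 55 / (72 × 55) = 1.069 mg/dL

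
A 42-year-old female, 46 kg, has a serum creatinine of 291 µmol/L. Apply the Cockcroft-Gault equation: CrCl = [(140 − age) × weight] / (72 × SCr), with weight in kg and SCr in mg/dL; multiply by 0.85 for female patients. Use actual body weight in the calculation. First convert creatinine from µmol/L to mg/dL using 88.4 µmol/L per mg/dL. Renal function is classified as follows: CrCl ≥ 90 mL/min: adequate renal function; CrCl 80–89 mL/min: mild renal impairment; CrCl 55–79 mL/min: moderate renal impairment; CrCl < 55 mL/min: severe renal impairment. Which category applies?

SCr = 291 / 88.4 = 3.292 mg/dL
CrCl = (140 − 42) × 46 / (72 × 3.292) × 0.85 = 4508.0 / 237.02 × 0.85 ≈ 16.2 mL/min
16 mL/min falls in the 'severe renal impairment' range.

severe renal impairment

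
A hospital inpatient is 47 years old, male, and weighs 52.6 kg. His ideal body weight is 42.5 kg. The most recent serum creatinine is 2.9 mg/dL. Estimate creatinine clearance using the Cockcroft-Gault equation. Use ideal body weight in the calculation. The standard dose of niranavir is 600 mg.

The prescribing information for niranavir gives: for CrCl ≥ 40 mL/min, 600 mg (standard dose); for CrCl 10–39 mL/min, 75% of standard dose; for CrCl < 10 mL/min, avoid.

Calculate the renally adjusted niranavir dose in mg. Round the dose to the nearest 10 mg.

CrCl = (140 − 47) × 42.5 / (72 × 2.9) = 3952.5 / 208.80 ≈ 18.9 mL/min
CrCl ≈ 19 mL/min → bracket 10–39 mL/min.
75% of 600 mg = 450 mg

450 mg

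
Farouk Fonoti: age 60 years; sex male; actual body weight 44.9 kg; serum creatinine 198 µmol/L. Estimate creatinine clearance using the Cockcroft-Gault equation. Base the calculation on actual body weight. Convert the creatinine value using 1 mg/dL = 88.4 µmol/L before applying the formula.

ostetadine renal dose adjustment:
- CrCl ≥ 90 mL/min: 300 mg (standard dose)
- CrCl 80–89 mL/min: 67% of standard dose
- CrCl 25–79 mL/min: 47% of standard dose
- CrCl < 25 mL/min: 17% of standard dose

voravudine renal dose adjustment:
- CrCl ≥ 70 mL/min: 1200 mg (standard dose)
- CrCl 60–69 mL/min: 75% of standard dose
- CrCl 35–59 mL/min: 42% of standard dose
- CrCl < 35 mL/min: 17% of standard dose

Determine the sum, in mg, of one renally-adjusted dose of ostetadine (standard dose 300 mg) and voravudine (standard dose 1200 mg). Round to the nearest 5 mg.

SCr = 198 / 88.4 = 2.24 mg/dL
CrCl = (140 − 60) × 44.9 / (72 × 2.24) = 3592.0 / 161.28 ≈ 22.3 mL/min
CrCl ≈ 22 mL/min.
ostetadine: < 25 mL/min → 17% of 300 mg = 51 mg.
voravudine: < 35 mL/min → 17% of 1200 mg = 204 mg.
Total = 51 + 204 = 255 mg.

255 mg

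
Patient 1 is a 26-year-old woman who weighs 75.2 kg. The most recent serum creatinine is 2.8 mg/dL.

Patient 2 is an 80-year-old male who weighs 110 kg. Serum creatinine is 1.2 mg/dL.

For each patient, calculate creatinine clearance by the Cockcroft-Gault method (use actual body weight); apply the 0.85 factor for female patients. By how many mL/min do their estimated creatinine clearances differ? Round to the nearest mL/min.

Patient 1: CrCl = (140 − 26) × 75.2 / (72 × 2.8) × 0.85 = 8572.8 / 201.60 × 0.85 ≈ 36.1 mL/min
Patient 2: CrCl = (140 − 80) × 110 / (72 × 1.2) = 6600.0 / 86.40 ≈ 76.4 mL/min
|36.1 − 76.4| = 40.3 mL/min

40 mL/min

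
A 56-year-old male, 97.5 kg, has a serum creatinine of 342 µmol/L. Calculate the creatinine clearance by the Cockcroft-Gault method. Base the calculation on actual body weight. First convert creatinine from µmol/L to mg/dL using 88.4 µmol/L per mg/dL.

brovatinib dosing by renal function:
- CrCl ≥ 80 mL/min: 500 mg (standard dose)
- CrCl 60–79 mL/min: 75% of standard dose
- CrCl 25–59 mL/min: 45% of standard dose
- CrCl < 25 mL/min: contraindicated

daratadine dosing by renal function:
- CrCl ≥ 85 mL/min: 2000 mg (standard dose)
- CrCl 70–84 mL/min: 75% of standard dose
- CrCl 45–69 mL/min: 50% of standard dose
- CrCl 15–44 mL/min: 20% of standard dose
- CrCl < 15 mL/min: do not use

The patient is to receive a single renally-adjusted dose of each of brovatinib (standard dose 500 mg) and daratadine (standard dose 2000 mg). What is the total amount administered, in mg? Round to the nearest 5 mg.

625 mg

SCr = 342 / 88.4 = 3.869 mg/dL
CrCl = (140 − 56) × 97.5 / (72 × 3.869) = 8190.0 / 278.57 ≈ 29.4 mL/min
CrCl ≈ 29 mL/min.
brovatinib: 25–59 mL/min → 45% of 500 mg = 225 mg.
daratadine: 15–44 mL/min → 20% of 2000 mg = 400 mg.
Total = 225 + 400 = 625 mg.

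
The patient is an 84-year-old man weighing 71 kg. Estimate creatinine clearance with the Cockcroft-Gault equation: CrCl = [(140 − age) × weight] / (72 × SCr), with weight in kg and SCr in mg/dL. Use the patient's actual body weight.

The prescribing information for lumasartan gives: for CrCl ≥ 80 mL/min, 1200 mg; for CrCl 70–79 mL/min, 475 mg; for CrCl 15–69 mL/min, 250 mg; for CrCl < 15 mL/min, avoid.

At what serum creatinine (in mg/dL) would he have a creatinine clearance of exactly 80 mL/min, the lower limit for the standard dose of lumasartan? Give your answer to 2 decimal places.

0.69 mg/dL

Standard dose requires CrCl ≥ 80 mL/min.
Set (140 − 84) × 71 / (72 × SCr) = 80
SCr = (140 − 84) × 71 / (72 × 80) = 0.690 mg/dL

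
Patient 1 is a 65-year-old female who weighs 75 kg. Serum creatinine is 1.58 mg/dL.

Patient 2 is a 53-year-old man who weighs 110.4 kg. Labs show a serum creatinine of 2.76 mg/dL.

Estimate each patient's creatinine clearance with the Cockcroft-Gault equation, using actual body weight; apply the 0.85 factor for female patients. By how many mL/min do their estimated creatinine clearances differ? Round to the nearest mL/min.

Patient 1: CrCl = (140 − 65) × 75 / (72 × 1.58) × 0.85 = 5625.0 / 113.76 × 0.85 ≈ 42.0 mL/min
Patient 2: CrCl = (140 − 53) × 110.4 / (72 × 2.76) = 9604.8 / 198.72 ≈ 48.3 mL/min
|42.0 − 48.3| = 6.3 mL/min

6 mL/min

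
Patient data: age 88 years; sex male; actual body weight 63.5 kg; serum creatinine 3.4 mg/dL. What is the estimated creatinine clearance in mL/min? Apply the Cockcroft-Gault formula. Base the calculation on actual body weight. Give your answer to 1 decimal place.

CrCl = (140 − 88) × 63.5 / (72 × 3.4) = 3302.0 / 244.80 ≈ 13.5 mL/min

13.5 mL/min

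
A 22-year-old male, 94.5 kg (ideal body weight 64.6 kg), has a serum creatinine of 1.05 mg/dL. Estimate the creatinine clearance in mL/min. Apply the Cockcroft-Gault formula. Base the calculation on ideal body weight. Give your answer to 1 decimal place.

100.8 mL/min

CrCl = (140 − 22) × 64.6 / (72 × 1.05) = 7622.8 / 75.60 ≈ 100.8 mL/min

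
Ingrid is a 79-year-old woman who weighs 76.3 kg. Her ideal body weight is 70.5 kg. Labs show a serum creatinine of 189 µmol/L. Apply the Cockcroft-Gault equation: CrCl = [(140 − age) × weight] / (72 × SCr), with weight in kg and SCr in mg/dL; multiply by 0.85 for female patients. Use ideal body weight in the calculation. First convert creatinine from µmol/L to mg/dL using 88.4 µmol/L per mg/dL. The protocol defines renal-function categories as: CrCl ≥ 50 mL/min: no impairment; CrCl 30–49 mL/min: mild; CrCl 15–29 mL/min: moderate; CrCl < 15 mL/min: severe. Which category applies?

moderate

SCr = 189 / 88.4 = 2.138 mg/dL
CrCl = (140 − 79) × 70.5 / (72 × 2.138) × 0.85 = 4300.5 / 153.94 × 0.85 ≈ 23.7 mL/min
24 mL/min falls in the 'moderate' range.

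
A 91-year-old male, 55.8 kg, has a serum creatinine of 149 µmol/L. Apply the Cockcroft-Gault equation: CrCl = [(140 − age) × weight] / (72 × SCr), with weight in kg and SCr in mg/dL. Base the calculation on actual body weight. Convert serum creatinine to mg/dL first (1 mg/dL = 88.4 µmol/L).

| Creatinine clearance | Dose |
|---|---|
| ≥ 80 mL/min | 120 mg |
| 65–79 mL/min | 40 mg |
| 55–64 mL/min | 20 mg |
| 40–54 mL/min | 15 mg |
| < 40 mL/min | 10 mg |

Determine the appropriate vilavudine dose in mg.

10 mg

SCr = 149 / 88.4 = 1.686 mg/dL
CrCl = (140 − 91) × 55.8 / (72 × 1.686) = 2734.2 / 121.39 ≈ 22.5 mL/min
CrCl ≈ 23 mL/min → bracket < 40 mL/min.
Dose for this bracket: 10 mg.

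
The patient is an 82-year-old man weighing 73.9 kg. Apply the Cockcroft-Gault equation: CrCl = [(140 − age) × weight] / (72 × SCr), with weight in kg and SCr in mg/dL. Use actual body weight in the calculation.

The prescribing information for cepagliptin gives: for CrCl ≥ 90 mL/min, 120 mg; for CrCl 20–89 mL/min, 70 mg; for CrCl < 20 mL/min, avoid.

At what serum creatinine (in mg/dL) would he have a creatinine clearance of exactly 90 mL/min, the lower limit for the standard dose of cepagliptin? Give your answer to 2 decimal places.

0.66 mg/dL

Standard dose requires CrCl ≥ 90 mL/min.
Set (140 − 82) × 73.9 / (72 × SCr) = 90
SCr = (140 − 82) × 73.9 / (72 × 90) = 0.661 mg/dL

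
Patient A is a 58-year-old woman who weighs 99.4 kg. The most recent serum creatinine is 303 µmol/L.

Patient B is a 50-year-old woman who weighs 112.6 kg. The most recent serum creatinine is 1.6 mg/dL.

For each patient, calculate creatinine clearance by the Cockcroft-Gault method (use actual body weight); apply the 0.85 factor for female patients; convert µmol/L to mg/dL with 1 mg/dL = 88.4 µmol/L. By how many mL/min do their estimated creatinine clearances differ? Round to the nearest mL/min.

47 mL/min

Patient A: SCr = 303 / 88.4 = 3.428 mg/dL
Patient A: CrCl = (140 − 58) × 99.4 / (72 × 3.428) × 0.85 = 8150.8 / 246.82 × 0.85 ≈ 28.1 mL/min
Patient B: CrCl = (140 − 50) × 112.6 / (72 × 1.6) × 0.85 = 10134.0 / 115.20 × 0.85 ≈ 74.8 mL/min
|28.1 − 74.8| = 46.7 mL/min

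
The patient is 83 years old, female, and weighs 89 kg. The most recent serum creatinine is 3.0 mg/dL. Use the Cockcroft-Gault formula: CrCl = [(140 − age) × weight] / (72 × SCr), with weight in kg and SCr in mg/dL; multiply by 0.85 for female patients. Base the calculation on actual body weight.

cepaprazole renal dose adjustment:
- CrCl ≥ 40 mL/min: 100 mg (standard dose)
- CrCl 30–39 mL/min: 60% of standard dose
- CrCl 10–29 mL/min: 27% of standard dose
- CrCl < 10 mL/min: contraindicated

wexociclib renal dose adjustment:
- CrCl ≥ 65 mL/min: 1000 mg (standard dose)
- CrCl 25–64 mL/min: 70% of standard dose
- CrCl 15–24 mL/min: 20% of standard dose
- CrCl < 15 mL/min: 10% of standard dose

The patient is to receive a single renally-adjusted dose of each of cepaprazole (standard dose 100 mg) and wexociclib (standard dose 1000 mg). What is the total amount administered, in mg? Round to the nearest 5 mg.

225 mg

CrCl = (140 − 83) × 89 / (72 × 3) × 0.85 = 5073.0 / 216.00 × 0.85 ≈ 20.0 mL/min
CrCl ≈ 20 mL/min.
cepaprazole: 10–29 mL/min → 27% of 100 mg = 27 mg.
wexociclib: 15–24 mL/min → 20% of 1000 mg = 200 mg.
Total = 27 + 200 = 227 mg.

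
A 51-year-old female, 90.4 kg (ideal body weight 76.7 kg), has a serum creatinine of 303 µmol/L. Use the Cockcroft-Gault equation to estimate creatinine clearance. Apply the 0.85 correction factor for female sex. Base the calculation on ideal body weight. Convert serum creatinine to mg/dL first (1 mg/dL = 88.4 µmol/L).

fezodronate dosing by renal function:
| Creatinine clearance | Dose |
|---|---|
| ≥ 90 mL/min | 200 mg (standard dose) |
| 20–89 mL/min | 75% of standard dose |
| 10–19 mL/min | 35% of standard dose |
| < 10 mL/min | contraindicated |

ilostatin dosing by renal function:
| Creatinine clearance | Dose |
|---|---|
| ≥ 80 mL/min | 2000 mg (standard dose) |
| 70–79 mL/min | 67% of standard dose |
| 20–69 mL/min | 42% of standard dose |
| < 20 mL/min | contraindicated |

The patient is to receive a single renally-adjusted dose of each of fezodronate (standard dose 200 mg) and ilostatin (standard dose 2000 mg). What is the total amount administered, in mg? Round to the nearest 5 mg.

990 mg

SCr = 303 / 88.4 = 3.428 mg/dL
CrCl = (140 − 51) × 76.7 / (72 × 3.428) × 0.85 = 6826.3 / 246.82 × 0.85 ≈ 23.5 mL/min
CrCl ≈ 24 mL/min.
fezodronate: 20–89 mL/min → 75% of 200 mg = 150 mg.
ilostatin: 20–69 mL/min → 42% of 2000 mg = 840 mg.
Total = 150 + 840 = 990 mg.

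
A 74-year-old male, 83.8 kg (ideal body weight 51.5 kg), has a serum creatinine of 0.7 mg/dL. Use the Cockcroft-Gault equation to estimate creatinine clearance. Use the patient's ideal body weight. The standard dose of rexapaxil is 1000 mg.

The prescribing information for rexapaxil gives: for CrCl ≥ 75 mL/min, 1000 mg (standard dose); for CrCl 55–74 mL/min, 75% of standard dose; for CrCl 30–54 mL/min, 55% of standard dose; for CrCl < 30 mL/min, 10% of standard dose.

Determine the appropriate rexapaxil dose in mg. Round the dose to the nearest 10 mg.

CrCl = (140 − 74) × 51.5 / (72 × 0.7) = 3399.0 / 50.40 ≈ 67.4 mL/min
CrCl ≈ 67 mL/min → bracket 55–74 mL/min.
75% of 1000 mg = 750 mg

750 mg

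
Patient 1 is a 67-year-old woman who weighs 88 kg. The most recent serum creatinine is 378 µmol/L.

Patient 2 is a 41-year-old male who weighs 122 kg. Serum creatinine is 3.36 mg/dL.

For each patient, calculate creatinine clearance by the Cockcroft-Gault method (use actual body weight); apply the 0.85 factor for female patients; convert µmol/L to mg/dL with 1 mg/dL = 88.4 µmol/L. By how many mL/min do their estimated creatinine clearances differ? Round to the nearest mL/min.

32 mL/min

Patient 1: SCr = 378 / 88.4 = 4.276 mg/dL
Patient 1: CrCl = (140 − 67) × 88 / (72 × 4.276) × 0.85 = 6424.0 / 307.87 × 0.85 ≈ 17.7 mL/min
Patient 2: CrCl = (140 − 41) × 122 / (72 × 3.36) = 12078.0 / 241.92 ≈ 49.9 mL/min
|17.7 − 49.9| = 32.2 mL/min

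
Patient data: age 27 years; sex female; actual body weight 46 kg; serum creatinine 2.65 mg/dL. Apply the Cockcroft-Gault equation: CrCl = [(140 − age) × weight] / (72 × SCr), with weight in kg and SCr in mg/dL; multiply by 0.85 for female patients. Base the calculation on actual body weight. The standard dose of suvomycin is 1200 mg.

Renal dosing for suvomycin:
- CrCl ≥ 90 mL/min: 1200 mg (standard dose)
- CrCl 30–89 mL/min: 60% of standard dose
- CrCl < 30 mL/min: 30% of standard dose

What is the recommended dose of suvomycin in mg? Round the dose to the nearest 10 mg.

CrCl = (140 − 27) × 46 / (72 × 2.65) × 0.85 = 5198.0 / 190.80 × 0.85 ≈ 23.2 mL/min
CrCl ≈ 23 mL/min → bracket < 30 mL/min.
30% of 1200 mg = 360 mg

360 mg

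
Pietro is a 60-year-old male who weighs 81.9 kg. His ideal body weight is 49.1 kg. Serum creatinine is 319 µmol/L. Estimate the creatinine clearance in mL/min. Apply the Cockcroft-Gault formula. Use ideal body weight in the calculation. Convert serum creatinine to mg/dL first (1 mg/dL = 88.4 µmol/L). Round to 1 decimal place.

15.1 mL/min

SCr = 319 / 88.4 = 3.609 mg/dL
CrCl = (140 − 60) × 49.1 / (72 × 3.609) = 3928.0 / 259.85 ≈ 15.1 mL/min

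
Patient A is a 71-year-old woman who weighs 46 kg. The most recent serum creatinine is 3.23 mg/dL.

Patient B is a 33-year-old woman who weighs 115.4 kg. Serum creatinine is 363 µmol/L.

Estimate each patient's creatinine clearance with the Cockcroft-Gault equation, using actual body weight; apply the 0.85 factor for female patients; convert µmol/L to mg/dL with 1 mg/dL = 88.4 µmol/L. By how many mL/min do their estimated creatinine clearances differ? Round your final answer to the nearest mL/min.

Patient A: CrCl = (140 − 71) × 46 / (72 × 3.23) × 0.85 = 3174.0 / 232.56 × 0.85 ≈ 11.6 mL/min
Patient B: SCr = 363 / 88.4 = 4.106 mg/dL
Patient B: CrCl = (140 − 33) × 115.4 / (72 × 4.106) × 0.85 = 12347.8 / 295.63 × 0.85 ≈ 35.5 mL/min
|11.6 − 35.5| = 23.9 mL/min

24 mL/min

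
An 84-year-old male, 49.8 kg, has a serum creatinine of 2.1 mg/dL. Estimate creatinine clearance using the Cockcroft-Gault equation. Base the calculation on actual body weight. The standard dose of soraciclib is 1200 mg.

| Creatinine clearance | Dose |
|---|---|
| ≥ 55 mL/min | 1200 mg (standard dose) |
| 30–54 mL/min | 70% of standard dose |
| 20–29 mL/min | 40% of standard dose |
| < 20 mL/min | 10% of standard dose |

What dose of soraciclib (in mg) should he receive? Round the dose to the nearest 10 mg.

CrCl = (140 − 84) × 49.8 / (72 × 2.1) = 2788.8 / 151.20 ≈ 18.4 mL/min
CrCl ≈ 18 mL/min → bracket < 20 mL/min.
10% of 1200 mg = 120 mg

120 mg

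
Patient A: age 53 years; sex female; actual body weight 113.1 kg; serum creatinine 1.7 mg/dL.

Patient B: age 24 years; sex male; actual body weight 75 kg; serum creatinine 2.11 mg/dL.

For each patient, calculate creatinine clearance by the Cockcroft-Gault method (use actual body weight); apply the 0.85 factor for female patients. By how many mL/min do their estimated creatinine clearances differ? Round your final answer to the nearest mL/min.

Patient A: CrCl = (140 − 53) × 113.1 / (72 × 1.7) × 0.85 = 9839.7 / 122.40 × 0.85 ≈ 68.3 mL/min
Patient B: CrCl = (140 − 24) × 75 / (72 × 2.11) = 8700.0 / 151.92 ≈ 57.3 mL/min
|68.3 − 57.3| = 11.0 mL/min

11 mL/min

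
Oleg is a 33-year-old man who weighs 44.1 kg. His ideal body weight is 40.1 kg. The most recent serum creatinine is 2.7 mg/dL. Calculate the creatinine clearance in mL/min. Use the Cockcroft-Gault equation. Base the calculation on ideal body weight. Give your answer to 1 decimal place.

22.1 mL/min

CrCl = (140 − 33) × 40.1 / (72 × 2.7) = 4290.7 / 194.40 ≈ 22.1 mL/min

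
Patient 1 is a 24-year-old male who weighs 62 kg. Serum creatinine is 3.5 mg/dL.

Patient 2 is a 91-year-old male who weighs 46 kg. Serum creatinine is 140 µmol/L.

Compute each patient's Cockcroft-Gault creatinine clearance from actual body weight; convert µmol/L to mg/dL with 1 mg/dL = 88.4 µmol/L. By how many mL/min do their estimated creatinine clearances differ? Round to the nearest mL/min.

9 mL/min

Patient 1: CrCl = (140 − 24) × 62 / (72 × 3.5) = 7192.0 / 252.00 ≈ 28.5 mL/min
Patient 2: SCr = 140 / 88.4 = 1.584 mg/dL
Patient 2: CrCl = (140 − 91) × 46 / (72 × 1.584) = 2254.0 / 114.05 ≈ 19.8 mL/min
|28.5 − 19.8| = 8.7 mL/min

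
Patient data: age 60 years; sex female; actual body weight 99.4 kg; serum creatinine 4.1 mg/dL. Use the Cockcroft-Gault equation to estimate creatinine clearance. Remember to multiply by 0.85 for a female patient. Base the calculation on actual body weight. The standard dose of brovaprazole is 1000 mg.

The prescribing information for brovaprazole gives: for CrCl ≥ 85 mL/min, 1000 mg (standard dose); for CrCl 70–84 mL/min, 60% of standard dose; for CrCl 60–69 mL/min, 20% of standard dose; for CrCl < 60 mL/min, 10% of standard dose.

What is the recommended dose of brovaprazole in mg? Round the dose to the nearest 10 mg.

CrCl = (140 − 60) × 99.4 / (72 × 4.1) × 0.85 = 7952.0 / 295.20 × 0.85 ≈ 22.9 mL/min
CrCl ≈ 23 mL/min → bracket < 60 mL/min.
10% of 1000 mg = 100 mg

100 mg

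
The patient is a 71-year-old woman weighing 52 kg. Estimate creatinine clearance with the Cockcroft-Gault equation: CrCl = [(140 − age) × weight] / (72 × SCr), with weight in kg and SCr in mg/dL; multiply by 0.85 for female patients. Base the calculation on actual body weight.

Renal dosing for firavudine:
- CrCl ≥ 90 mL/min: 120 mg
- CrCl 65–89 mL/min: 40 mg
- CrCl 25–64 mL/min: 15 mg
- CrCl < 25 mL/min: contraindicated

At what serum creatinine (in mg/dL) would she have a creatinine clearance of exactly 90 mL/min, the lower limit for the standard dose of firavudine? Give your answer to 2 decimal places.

Standard dose requires CrCl ≥ 90 mL/min.
Set (140 − 71) × 52 × 0.85 / (72 × SCr) = 90
SCr = (140 − 71) × 52 × 0.85 / (72 × 90) = 0.471 mg/dL

0.47 mg/dL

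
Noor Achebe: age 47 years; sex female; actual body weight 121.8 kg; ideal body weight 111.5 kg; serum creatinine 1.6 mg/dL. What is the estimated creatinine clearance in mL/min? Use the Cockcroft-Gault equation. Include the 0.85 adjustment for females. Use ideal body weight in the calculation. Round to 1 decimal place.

CrCl = (140 − 47) × 111.5 / (72 × 1.6) × 0.85 = 10369.5 / 115.20 × 0.85 ≈ 76.5 mL/min

76.5 mL/min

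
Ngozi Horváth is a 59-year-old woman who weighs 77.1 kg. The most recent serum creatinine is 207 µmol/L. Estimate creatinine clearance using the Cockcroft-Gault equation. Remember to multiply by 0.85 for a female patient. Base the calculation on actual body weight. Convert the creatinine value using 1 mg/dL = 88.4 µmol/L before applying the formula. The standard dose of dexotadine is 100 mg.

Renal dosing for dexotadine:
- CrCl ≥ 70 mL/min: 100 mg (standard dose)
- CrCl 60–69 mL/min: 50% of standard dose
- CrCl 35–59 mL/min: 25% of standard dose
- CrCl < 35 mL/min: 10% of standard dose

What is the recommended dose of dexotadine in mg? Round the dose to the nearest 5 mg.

10 mg

SCr = 207 / 88.4 = 2.342 mg/dL
CrCl = (140 − 59) × 77.1 / (72 × 2.342) × 0.85 = 6245.1 / 168.62 × 0.85 ≈ 31.5 mL/min
CrCl ≈ 31 mL/min → bracket < 35 mL/min.
10% of 100 mg = 10 mg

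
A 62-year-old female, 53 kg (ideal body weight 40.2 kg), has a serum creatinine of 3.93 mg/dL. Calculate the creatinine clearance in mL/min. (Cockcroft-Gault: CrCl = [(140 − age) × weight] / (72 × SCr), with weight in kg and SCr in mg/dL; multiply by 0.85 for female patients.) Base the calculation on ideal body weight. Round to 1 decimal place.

9.4 mL/min

CrCl = (140 − 62) × 40.2 / (72 × 3.93) × 0.85 = 3135.6 / 282.96 × 0.85 ≈ 9.4 mL/min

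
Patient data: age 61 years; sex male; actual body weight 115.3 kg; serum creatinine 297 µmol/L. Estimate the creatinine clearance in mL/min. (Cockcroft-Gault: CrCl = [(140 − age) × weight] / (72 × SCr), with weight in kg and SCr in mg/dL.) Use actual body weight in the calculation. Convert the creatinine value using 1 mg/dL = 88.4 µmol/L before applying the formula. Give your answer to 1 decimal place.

37.7 mL/min

SCr = 297 / 88.4 = 3.36 mg/dL
CrCl = (140 − 61) × 115.3 / (72 × 3.36) = 9108.7 / 241.92 ≈ 37.7 mL/min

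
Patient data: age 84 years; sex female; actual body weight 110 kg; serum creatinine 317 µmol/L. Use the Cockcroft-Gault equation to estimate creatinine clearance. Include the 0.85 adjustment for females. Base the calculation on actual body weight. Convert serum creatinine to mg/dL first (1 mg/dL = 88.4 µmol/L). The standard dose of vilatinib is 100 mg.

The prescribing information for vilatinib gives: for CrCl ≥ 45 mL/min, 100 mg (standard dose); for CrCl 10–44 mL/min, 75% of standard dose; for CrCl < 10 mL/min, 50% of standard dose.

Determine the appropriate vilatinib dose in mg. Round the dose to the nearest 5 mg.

SCr = 317 / 88.4 = 3.586 mg/dL
CrCl = (140 − 84) × 110 / (72 × 3.586) × 0.85 = 6160.0 / 258.19 × 0.85 ≈ 20.3 mL/min
CrCl ≈ 20 mL/min → bracket 10–44 mL/min.
75% of 100 mg = 75 mg

75 mg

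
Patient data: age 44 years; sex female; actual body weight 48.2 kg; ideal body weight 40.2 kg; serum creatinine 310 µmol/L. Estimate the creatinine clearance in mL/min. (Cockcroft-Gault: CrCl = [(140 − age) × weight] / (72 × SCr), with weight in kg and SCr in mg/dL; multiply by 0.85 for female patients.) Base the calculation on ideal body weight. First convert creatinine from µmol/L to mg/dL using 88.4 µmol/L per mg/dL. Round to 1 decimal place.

SCr = 310 / 88.4 = 3.507 mg/dL
CrCl = (140 − 44) × 40.2 / (72 × 3.507) × 0.85 = 3859.2 / 252.50 × 0.85 ≈ 13.0 mL/min

13.0 mL/min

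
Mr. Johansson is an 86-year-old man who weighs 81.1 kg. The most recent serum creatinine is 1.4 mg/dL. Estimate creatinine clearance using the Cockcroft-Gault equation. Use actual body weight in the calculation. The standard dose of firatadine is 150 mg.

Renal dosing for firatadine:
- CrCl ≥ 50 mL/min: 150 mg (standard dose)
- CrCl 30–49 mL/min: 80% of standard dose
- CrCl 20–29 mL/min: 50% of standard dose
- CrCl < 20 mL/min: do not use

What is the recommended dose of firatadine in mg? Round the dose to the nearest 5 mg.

CrCl = (140 − 86) × 81.1 / (72 × 1.4) = 4379.4 / 100.80 ≈ 43.4 mL/min
CrCl ≈ 43 mL/min → bracket 30–49 mL/min.
80% of 150 mg = 120 mg

120 mg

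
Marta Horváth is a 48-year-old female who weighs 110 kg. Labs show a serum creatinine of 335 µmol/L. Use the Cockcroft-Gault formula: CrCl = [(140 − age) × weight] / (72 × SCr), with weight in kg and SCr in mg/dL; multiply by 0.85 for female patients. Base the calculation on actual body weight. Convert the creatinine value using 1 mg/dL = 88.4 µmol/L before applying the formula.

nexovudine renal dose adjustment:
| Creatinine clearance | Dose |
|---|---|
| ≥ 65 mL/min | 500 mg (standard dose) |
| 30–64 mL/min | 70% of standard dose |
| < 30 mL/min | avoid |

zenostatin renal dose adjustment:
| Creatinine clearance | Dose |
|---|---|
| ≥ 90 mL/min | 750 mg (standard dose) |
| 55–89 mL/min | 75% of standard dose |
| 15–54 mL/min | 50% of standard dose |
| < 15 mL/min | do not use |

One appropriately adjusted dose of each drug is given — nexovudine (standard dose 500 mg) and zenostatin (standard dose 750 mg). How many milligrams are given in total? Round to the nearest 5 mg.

725 mg

SCr = 335 / 88.4 = 3.79 mg/dL
CrCl = (140 − 48) × 110 / (72 × 3.79) × 0.85 = 10120.0 / 272.88 × 0.85 ≈ 31.5 mL/min
CrCl ≈ 32 mL/min.
nexovudine: 30–64 mL/min → 70% of 500 mg = 350 mg.
zenostatin: 15–54 mL/min → 50% of 750 mg = 375 mg.
Total = 350 + 375 = 725 mg.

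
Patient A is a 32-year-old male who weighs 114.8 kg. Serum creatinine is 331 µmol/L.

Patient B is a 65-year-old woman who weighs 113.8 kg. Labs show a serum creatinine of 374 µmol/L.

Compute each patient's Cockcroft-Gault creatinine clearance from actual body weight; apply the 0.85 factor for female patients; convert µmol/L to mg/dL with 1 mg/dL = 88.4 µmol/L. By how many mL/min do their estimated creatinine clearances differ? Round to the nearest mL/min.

Patient A: SCr = 331 / 88.4 = 3.744 mg/dL
Patient A: CrCl = (140 − 32) × 114.8 / (72 × 3.744) = 12398.4 / 269.57 ≈ 46.0 mL/min
Patient B: SCr = 374 / 88.4 = 4.231 mg/dL
Patient B: CrCl = (140 − 65) × 113.8 / (72 × 4.231) × 0.85 = 8535.0 / 304.63 × 0.85 ≈ 23.8 mL/min
|46.0 − 23.8| = 22.2 mL/min

22 mL/min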